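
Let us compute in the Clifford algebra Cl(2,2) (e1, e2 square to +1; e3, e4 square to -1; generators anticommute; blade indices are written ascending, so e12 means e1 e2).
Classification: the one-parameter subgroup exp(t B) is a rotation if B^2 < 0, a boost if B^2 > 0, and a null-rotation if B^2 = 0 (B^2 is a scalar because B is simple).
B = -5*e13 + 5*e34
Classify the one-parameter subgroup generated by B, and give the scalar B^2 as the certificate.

B^2 term by term: the squares give (-5)^2*(e13)^2 + (5)^2*(e34)^2 = 25*(+1) + 25*(-1) = 0 (each basis 2-blade squares to minus the product of its generators' squares); cross terms between blades sharing an index anticommute and cancel. So B^2 = 0.
Answer: null-rotation, certificate B^2 = 0. Because 0 is invariant under every versor sandwich, the classification follows from its sign alone.


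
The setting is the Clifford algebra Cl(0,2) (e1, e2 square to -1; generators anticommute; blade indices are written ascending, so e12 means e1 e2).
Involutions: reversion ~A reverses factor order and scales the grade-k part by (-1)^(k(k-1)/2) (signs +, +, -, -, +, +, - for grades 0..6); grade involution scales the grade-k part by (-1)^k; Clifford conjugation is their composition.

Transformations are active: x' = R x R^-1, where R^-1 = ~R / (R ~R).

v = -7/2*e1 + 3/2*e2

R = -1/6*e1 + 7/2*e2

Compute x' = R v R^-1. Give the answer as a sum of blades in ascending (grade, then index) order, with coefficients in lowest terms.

~R = -1/6*e1 + 7/2*e2, and R ~R = -221/18, so R^-1 = ~R / (-221/18).
R v = -35/6 + 12*e12
Answer: 1477/442*e1 + 807/442*e2


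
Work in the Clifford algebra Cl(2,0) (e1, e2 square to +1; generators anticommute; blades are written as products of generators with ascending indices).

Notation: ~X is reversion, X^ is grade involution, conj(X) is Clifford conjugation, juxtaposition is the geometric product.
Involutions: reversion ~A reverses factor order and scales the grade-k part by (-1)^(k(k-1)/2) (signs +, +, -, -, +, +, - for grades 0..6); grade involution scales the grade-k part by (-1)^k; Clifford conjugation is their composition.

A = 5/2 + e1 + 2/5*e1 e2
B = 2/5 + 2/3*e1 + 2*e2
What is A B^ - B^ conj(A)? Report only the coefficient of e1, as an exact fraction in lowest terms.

first term: 1/3 - 31/15*e1 - 71/15*e2 - 46/25*e1 e2
second term: 5/3 - 43/15*e1 - 71/15*e2 - 54/25*e1 e2
Answer: 4/5


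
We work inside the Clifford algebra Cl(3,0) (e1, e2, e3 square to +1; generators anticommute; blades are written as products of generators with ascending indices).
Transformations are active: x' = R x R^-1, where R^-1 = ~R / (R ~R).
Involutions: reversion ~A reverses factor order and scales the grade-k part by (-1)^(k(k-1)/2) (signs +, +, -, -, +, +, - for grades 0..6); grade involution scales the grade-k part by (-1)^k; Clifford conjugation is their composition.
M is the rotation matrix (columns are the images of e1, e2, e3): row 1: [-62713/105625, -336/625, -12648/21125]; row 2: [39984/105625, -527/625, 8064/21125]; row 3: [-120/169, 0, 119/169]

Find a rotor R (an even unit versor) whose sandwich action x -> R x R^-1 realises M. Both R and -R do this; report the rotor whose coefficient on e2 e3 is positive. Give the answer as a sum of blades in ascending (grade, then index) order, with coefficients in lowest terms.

Method: write R = a + b12*e1 e2 + b13*e1 e3 + b23*e2 e3 with a^2 + b12^2 + b13^2 + b23^2 = 1 (so R^-1 = ~R). Expanding the columns R e_j ~R gives tr M = 4a^2 - 1 and, from the antisymmetric part, M21 - M12 = -4a*b12, M13 - M31 = 4a*b13, M32 - M23 = -4a*b23.
Here tr M = -77401/105625, so a^2 = (1 + tr M)/4 = 7056/105625 and a = ±84/325. Taking a = 84/325: M21 - M12 = 96768/105625, M13 - M31 = 2352/21125, M32 - M23 = -8064/21125, giving b12 = -288/325, b13 = 7/65, b23 = 24/65, i.e. R = 84/325 - 288/325*e1 e2 + 7/65*e1 e3 + 24/65*e2 e3.
Its e2 e3 coefficient is already positive.
Answer: 84/325 - 288/325*e1 e2 + 7/65*e1 e3 + 24/65*e2 e3. Why the constraint matters: R and -R act identically through the sandwich — M has trace -77401/105625 either way — so only the sign condition on e2 e3 picks one of the two preimages.


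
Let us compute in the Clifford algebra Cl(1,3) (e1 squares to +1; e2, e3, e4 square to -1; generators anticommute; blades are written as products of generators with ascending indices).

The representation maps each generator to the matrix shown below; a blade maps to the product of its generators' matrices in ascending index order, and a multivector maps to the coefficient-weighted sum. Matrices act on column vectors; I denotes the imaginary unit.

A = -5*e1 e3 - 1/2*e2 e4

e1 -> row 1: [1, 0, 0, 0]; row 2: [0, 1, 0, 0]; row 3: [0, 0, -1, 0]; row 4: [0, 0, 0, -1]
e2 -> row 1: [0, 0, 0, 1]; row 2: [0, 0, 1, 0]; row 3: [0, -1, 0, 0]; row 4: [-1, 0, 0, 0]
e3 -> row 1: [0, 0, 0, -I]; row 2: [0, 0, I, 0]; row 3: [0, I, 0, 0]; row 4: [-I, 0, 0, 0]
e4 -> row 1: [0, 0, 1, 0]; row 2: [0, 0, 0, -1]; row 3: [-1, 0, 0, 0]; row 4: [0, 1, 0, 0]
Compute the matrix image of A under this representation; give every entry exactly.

Bivector images (products of the table entries): rho(e1 e3) = rho(e1)rho(e3) = row 1: [0, 0, 0, -I]; row 2: [0, 0, I, 0]; row 3: [0, -I, 0, 0]; row 4: [I, 0, 0, 0]; rho(e2 e4) = rho(e2)rho(e4) = row 1: [0, 1, 0, 0]; row 2: [-1, 0, 0, 0]; row 3: [0, 0, 0, 1]; row 4: [0, 0, -1, 0].
M = (-5)*rho(e1 e3) + (-1/2)*rho(e2 e4), summed entrywise:
Answer: row 1: [0, -1/2, 0, 5*I]; row 2: [1/2, 0, -5*I, 0]; row 3: [0, 5*I, 0, -1/2]; row 4: [-5*I, 0, 1/2, 0]


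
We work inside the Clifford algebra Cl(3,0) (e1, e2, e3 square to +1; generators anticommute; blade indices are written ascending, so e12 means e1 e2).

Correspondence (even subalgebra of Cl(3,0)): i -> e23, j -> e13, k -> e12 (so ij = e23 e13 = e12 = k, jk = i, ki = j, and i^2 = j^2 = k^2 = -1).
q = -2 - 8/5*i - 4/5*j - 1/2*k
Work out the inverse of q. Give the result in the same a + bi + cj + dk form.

In blades: q = -2 - 1/2*e12 - 4/5*e13 - 8/5*e23.
With qbar = -2 + 1/2*e12 + 4/5*e13 + 8/5*e23 (scalar fixed, mapped units negated), q qbar = 149/20 (the sum of squared coefficients), so q^-1 = qbar / (149/20) = -40/149 + 10/149*e12 + 16/149*e13 + 32/149*e23; translating back:
Answer: -40/149 + 32/149*i + 16/149*j + 10/149*k


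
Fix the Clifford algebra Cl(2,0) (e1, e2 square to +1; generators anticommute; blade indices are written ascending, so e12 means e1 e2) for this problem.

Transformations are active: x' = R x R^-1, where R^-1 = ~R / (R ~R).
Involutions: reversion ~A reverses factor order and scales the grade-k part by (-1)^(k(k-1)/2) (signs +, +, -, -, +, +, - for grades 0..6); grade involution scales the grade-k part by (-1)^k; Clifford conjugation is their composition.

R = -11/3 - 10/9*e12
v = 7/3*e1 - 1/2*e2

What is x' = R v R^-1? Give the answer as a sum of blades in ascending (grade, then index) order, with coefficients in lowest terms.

~R = -11/3 + 10/9*e12, and R ~R = 1189/81, so R^-1 = ~R / (1189/81).
R v = -8*e1 + 239/54*e2
Answer: 5933/3567*e1 - 4069/2378*e2


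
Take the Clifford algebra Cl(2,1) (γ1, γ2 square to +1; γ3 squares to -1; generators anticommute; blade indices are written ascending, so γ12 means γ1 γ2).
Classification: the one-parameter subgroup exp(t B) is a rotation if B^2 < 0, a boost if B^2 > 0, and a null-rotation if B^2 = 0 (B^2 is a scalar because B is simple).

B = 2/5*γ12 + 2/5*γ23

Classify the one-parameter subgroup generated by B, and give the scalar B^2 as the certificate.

B^2 term by term: the squares give (2/5)^2*(γ12)^2 + (2/5)^2*(γ23)^2 = 4/25*(-1) + 4/25*(+1) = 0 (each basis 2-blade squares to minus the product of its generators' squares); cross terms between blades sharing an index anticommute and cancel. So B^2 = 0.
Answer: null-rotation, certificate B^2 = 0. No conjugation can change B^2 = 0; the sign gives the class.


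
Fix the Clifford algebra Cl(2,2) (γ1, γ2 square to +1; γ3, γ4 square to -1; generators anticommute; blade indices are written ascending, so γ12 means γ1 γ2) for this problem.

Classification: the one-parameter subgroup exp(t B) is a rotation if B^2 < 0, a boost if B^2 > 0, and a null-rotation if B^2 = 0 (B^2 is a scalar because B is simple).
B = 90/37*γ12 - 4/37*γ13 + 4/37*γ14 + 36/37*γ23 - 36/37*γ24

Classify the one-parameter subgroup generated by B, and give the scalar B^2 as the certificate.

B^2 term by term: the squares give (90/37)^2*(γ12)^2 + (-4/37)^2*(γ13)^2 + (4/37)^2*(γ14)^2 + (36/37)^2*(γ23)^2 + (-36/37)^2*(γ24)^2 = 8100/1369*(-1) + 16/1369*(+1) + 16/1369*(+1) + 1296/1369*(+1) + 1296/1369*(+1) = -4 (each basis 2-blade squares to minus the product of its generators' squares); cross terms between blades sharing an index anticommute and cancel; the commuting (index-disjoint) pairs give grade-4 terms 2*c*c'*(blade product), which cancel blade by blade — γ1234: -288/1369 + 288/1369 = 0 — confirming B is simple. So B^2 = -4.
Answer: rotation, certificate B^2 = -4. One invariant decides it: the square -4 survives every conjugation, and its sign is exactly the classification.


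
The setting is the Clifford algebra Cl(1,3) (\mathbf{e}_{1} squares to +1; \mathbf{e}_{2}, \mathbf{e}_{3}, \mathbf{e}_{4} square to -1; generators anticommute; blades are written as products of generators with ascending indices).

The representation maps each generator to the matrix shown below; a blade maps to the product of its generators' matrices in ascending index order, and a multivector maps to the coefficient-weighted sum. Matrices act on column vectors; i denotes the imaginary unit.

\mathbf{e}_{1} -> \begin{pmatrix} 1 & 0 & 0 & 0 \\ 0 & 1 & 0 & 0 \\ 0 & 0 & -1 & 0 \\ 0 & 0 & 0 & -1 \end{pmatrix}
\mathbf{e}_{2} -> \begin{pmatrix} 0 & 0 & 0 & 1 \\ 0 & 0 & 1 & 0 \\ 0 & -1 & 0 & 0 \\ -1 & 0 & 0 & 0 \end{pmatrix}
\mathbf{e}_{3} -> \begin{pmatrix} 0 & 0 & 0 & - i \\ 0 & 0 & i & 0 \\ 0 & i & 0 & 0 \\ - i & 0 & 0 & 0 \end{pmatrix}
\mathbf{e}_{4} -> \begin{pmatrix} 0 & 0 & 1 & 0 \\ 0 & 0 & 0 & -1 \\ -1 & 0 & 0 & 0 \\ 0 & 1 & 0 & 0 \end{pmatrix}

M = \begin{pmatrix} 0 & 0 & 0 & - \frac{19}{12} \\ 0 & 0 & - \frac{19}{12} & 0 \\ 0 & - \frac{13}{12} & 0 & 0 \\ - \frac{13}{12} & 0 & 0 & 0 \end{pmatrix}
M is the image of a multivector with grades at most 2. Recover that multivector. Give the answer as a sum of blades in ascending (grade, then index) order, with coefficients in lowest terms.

Method: the blade images are trace-orthogonal — tr(rho(e_A) rho(e_B)^-1) = 4 if A = B and 0 otherwise — and rho(e_A)^-1 = (e_A)^2 * rho(e_A) with (e_A)^2 = +1 or -1, so the coefficient of e_A in the preimage is (e_A)^2 * tr(M rho(e_A))/4.
Nonzero projections over blades of grade <= 2: e_{2}: (e_{2})^2 = -1, tr(M rho(e_{2})) = 1, coefficient -\frac{1}{4}; e_{1} e_{2}: (e_{1} e_{2})^2 = +1, tr(M rho(e_{1} e_{2})) = - \frac{16}{3}, coefficient -\frac{4}{3}. Every other blade of grade <= 2 projects to 0.
Answer: -\frac{1}{4} e_{2} - \frac{4}{3} e_{1} e_{2}


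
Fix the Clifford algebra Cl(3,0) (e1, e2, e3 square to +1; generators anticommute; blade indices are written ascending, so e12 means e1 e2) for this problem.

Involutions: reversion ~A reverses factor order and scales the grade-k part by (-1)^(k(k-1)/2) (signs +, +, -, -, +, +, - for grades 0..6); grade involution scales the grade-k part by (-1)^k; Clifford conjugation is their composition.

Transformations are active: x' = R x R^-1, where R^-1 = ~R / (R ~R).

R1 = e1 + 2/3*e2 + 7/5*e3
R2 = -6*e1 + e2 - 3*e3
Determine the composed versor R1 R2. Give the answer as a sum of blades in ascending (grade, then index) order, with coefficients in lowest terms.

Distribute over the terms of R1 (each basis-blade product reordered to ascending indices, repeated generators contracted through their squares):
(e1) R2 = -6 + e12 - 3*e13
(2/3*e2) R2 = 2/3 + 4*e12 - 2*e23
(7/5*e3) R2 = -21/5 + 42/5*e13 - 7/5*e23
Summing the partial products and collecting blades:
Answer: -143/15 + 5*e12 + 27/5*e13 - 17/5*e23


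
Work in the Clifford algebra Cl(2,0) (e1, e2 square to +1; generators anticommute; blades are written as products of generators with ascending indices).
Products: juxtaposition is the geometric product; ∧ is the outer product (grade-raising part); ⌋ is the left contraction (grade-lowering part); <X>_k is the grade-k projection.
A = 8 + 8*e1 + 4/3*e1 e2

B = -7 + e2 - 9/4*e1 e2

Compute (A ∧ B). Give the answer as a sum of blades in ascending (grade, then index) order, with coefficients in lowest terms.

step 1: -56 - 56*e1 + 8*e2 - 58/3*e1 e2
Answer: -56 - 56*e1 + 8*e2 - 58/3*e1 e2


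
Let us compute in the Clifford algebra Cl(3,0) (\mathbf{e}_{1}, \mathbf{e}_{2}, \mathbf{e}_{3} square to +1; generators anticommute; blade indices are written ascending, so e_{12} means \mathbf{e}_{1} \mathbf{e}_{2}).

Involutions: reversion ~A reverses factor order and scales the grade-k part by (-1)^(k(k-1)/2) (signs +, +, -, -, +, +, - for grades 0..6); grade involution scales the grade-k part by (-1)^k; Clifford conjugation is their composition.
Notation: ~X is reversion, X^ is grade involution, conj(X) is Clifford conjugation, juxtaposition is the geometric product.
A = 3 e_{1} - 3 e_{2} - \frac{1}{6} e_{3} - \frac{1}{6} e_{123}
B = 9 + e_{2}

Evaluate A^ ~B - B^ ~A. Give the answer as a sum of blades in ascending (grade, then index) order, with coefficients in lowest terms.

first term: 3 - 27 e_{1} + 27 e_{2} + \frac{3}{2} e_{3} - 3 e_{12} - \frac{1}{6} e_{13} - \frac{1}{6} e_{23} + \frac{3}{2} e_{123}
second term: 3 + 27 e_{1} - 27 e_{2} - \frac{3}{2} e_{3} + 3 e_{12} + \frac{1}{6} e_{13} + \frac{1}{6} e_{23} + \frac{3}{2} e_{123}
Answer: -54 e_{1} + 54 e_{2} + 3 e_{3} - 6 e_{12} - \frac{1}{3} e_{13} - \frac{1}{3} e_{23}


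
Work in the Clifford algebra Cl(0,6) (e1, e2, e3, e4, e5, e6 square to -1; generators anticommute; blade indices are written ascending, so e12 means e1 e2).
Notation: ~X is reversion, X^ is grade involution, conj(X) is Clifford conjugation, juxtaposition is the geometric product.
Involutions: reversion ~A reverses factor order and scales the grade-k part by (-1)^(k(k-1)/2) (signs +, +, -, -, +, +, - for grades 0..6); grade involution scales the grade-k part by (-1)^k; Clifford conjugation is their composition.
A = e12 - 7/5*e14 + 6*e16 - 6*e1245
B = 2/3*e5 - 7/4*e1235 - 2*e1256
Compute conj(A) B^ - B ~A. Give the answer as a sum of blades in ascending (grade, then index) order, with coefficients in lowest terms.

first term: -12*e25 + 21/2*e34 - 7/4*e35 + 12*e46 - 2*e56 - 4*e124 + 2/3*e125 - 14/15*e145 - 4*e156 - 49/20*e2345 - 21/2*e2356 + 14/5*e2456
second term: -12*e25 - 21/2*e34 - 7/4*e35 - 12*e46 - 2*e56 - 4*e124 - 2/3*e125 + 14/15*e145 + 4*e156 + 49/20*e2345 + 21/2*e2356 - 14/5*e2456
Answer: 21*e34 + 24*e46 + 4/3*e125 - 28/15*e145 - 8*e156 - 49/10*e2345 - 21*e2356 + 28/5*e2456


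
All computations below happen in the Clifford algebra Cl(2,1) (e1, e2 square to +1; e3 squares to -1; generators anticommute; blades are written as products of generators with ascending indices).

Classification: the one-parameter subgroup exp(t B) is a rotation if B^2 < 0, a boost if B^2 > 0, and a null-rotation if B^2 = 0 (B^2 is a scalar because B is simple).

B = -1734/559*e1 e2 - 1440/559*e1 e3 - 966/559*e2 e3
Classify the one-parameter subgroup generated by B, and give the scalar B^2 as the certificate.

B^2 term by term: the squares give (-1734/559)^2*(e1 e2)^2 + (-1440/559)^2*(e1 e3)^2 + (-966/559)^2*(e2 e3)^2 = 3006756/312481*(-1) + 2073600/312481*(+1) + 933156/312481*(+1) = 0 (each basis 2-blade squares to minus the product of its generators' squares); cross terms between blades sharing an index anticommute and cancel. So B^2 = 0.
Answer: null-rotation, certificate B^2 = 0. The scalar 0 is the complete invariant here: its sign names the subgroup type.


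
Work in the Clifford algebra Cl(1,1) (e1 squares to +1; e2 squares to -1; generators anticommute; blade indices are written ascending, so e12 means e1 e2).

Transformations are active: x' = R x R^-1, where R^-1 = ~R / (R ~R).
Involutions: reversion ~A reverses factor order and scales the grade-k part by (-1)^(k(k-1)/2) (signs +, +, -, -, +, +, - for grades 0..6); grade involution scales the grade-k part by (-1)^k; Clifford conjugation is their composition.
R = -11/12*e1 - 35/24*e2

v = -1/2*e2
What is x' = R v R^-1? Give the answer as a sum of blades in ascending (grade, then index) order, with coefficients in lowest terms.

~R = -11/12*e1 - 35/24*e2, and R ~R = -247/192, so R^-1 = ~R / (-247/192).
R v = -35/48 + 11/24*e12
Answer: -770/741*e1 - 1709/1482*e2


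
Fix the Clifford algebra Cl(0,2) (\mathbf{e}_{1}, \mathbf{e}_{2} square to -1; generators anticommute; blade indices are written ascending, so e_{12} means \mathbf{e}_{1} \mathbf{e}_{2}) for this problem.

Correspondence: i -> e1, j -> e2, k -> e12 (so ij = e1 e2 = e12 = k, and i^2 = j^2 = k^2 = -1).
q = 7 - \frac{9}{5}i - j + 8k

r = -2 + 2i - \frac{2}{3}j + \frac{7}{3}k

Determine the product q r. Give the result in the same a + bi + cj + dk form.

In blades: q = 7 - \frac{9}{5} e_{1} - e_{2} + 8 e_{12}, r = -2 + 2 e_{1} - \frac{2}{3} e_{2} + \frac{7}{3} e_{12}.
Distribute q over r term by term (generator squares from the signature, products reordered to ascending indices): (7)*r = -14 + 14 e_{1} - \frac{14}{3} e_{2} + \frac{49}{3} e_{12}; (-\frac{9}{5} e_{1})*r = \frac{18}{5} + \frac{18}{5} e_{1} + \frac{21}{5} e_{2} + \frac{6}{5} e_{12}; (-e_{2})*r = -\frac{2}{3} - \frac{7}{3} e_{1} + 2 e_{2} + 2 e_{12}; (8 e_{12})*r = -\frac{56}{3} + \frac{16}{3} e_{1} + 16 e_{2} - 16 e_{12}.
Sum: -\frac{446}{15} + \frac{103}{5} e_{1} + \frac{263}{15} e_{2} + \frac{53}{15} e_{12}; translating back through the correspondence:
Answer: -\frac{446}{15} + \frac{103}{5}i + \frac{263}{15}j + \frac{53}{15}k


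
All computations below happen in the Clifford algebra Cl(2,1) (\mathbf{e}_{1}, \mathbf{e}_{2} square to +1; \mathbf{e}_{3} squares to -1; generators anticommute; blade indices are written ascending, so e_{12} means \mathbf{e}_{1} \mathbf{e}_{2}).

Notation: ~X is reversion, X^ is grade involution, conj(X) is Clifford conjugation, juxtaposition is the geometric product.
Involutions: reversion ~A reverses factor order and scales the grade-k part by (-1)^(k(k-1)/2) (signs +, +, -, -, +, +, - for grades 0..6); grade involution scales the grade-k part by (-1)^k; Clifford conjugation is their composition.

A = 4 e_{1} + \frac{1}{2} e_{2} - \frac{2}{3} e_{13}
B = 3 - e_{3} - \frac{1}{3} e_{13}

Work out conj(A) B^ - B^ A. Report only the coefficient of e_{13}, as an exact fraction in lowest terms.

first term: -\frac{2}{9} - \frac{38}{3} e_{1} - \frac{3}{2} e_{2} + \frac{4}{3} e_{3} - 2 e_{13} - \frac{1}{2} e_{23} - \frac{1}{6} e_{123}
second term: \frac{2}{9} + \frac{34}{3} e_{1} + \frac{3}{2} e_{2} + \frac{4}{3} e_{3} - 6 e_{13} - \frac{1}{2} e_{23} + \frac{1}{6} e_{123}
Answer: 4


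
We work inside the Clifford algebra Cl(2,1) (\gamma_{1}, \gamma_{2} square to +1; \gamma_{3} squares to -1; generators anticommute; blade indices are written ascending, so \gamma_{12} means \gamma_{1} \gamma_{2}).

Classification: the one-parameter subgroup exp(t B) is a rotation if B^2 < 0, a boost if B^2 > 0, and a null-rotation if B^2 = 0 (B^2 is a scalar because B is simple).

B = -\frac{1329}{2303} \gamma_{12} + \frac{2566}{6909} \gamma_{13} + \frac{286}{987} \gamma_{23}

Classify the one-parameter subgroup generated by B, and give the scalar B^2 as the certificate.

B^2 term by term: the squares give (-\frac{1329}{2303})^2*(\gamma_{12})^2 + (\frac{2566}{6909})^2*(\gamma_{13})^2 + (\frac{286}{987})^2*(\gamma_{23})^2 = \frac{1766241}{5303809}*(-1) + \frac{6584356}{47734281}*(+1) + \frac{81796}{974169}*(+1) = -\frac{1}{9} (each basis 2-blade squares to minus the product of its generators' squares); cross terms between blades sharing an index anticommute and cancel. So B^2 = -\frac{1}{9}.
Answer: rotation, certificate B^2 = -\frac{1}{9}. Note: conjugating B changes its blade decomposition but never the scalar B^2 = -\frac{1}{9}, whose sign settles the classification.


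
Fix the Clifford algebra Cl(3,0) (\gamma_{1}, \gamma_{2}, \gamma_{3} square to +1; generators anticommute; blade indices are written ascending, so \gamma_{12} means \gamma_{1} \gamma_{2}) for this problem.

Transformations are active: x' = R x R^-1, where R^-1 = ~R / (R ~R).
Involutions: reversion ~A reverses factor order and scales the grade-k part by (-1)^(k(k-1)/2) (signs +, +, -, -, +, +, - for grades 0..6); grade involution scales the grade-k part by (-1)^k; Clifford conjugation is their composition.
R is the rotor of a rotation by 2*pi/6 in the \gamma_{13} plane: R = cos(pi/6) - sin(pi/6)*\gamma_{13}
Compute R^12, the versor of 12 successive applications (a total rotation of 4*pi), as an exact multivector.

The rotor phase is half the rotation angle and phases add under composition, so 12 steps in the \gamma_{13} plane accumulate phase 12*(pi/6) = 2 \pi: R^12 = cos(2 \pi) - sin(2 \pi)*\gamma_{13}.
cos(2 \pi) = 1 and sin(2 \pi) = 0, so R^12 = 1. The total rotation 4*pi is 2 full turns, so every vector returns to itself, yet the rotor is +1, back on the identity sheet (an even number of 2*pi turns).
Answer: 1


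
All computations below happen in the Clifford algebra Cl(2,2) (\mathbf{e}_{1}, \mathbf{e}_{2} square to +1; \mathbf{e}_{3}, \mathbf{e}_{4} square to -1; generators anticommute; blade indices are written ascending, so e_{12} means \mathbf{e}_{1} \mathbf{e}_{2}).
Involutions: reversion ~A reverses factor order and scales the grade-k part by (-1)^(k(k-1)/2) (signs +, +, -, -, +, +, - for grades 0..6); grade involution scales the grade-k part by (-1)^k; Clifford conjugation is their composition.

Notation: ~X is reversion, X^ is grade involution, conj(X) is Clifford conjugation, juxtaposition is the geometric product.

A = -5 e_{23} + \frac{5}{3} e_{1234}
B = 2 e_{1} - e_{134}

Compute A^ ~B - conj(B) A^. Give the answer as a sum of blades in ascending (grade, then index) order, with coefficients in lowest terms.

first term: \frac{5}{3} e_{2} - 10 e_{123} + 5 e_{124} - \frac{10}{3} e_{234}
second term: \frac{5}{3} e_{2} + 10 e_{123} + 5 e_{124} - \frac{10}{3} e_{234}
Answer: -20 e_{123}


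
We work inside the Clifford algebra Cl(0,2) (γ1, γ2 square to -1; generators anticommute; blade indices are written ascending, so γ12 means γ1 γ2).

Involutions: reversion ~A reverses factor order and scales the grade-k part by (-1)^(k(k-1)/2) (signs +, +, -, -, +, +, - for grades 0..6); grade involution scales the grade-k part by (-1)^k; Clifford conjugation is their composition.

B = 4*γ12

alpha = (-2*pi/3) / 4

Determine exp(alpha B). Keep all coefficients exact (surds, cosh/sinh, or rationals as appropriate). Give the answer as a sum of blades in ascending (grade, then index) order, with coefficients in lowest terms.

B^2 = (4)^2*(γ12)^2 = 16*(-1) = -16 (a basis 2-blade squares to minus the product of its generators' squares).
B^2 = -16 — since the square is negative, the closed form is circular: l = 4, alpha*l = -2*pi/3, so exp(alpha B) = cos(-2*pi/3) + (sin(-2*pi/3)/4)*B = -1/2 + (-sqrt(3)/8)*B.
Answer: -1/2 - sqrt(3)/2*γ12


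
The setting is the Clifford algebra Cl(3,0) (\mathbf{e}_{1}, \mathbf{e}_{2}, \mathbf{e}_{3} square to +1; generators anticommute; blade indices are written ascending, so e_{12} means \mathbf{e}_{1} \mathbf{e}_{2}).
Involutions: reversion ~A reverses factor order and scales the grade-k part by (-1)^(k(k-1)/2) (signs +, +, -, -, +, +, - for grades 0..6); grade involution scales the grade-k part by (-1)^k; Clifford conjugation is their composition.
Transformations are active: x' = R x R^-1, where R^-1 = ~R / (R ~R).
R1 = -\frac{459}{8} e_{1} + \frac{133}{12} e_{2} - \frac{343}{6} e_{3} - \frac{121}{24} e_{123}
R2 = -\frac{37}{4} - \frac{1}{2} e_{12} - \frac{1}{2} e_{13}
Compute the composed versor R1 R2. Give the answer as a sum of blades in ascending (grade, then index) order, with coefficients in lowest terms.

Distribute over the terms of R2 (each basis-blade product reordered to ascending indices, repeated generators contracted through their squares):
R1 (-\frac{37}{4}) = \frac{16983}{32} e_{1} - \frac{4921}{48} e_{2} + \frac{12691}{24} e_{3} + \frac{4477}{96} e_{123}
R1 (-\frac{1}{2} e_{12}) = \frac{133}{24} e_{1} + \frac{459}{16} e_{2} - \frac{121}{48} e_{3} + \frac{343}{12} e_{123}
R1 (-\frac{1}{2} e_{13}) = -\frac{343}{12} e_{1} + \frac{121}{48} e_{2} + \frac{459}{16} e_{3} + \frac{133}{24} e_{123}
Summing the partial products and collecting blades:
Answer: \frac{48737}{96} e_{1} - \frac{1141}{16} e_{2} + \frac{13319}{24} e_{3} + \frac{7753}{96} e_{123}


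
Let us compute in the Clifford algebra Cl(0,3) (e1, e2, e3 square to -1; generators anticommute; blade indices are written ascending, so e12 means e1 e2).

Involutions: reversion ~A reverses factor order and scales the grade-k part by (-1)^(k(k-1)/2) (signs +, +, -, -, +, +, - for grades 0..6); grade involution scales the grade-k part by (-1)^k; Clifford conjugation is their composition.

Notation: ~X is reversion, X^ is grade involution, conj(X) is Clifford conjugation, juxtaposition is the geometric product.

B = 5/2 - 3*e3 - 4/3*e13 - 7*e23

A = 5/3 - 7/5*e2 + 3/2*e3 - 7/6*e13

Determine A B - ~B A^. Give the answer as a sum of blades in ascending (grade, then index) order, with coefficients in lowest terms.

first term: 64/9 - 11/2*e1 - 14*e2 - 221/20*e3 + 49/6*e12 - 185/36*e13 - 112/15*e23 - 28/15*e123
second term: 11/9 + 11/2*e1 + 14*e2 + 21/20*e3 + 49/6*e12 - 25/36*e13 + 238/15*e23 - 28/15*e123
Answer: 53/9 - 11*e1 - 28*e2 - 121/10*e3 - 40/9*e13 - 70/3*e23


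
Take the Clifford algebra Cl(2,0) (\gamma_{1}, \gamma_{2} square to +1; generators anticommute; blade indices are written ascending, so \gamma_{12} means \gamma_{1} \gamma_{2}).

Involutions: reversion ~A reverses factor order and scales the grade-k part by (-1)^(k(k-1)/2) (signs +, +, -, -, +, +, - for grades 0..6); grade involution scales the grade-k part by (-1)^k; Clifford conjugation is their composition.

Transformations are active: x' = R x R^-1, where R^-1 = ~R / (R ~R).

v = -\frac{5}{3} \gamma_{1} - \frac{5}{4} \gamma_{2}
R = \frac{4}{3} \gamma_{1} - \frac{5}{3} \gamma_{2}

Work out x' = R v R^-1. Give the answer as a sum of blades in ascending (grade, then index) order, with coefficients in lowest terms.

~R = \frac{4}{3} \gamma_{1} - \frac{5}{3} \gamma_{2}, and R ~R = \frac{41}{9}, so R^-1 = ~R / (\frac{41}{9}).
R v = -\frac{5}{36} - \frac{40}{9} \gamma_{12}
Answer: \frac{65}{41} \gamma_{1} + \frac{665}{492} \gamma_{2}


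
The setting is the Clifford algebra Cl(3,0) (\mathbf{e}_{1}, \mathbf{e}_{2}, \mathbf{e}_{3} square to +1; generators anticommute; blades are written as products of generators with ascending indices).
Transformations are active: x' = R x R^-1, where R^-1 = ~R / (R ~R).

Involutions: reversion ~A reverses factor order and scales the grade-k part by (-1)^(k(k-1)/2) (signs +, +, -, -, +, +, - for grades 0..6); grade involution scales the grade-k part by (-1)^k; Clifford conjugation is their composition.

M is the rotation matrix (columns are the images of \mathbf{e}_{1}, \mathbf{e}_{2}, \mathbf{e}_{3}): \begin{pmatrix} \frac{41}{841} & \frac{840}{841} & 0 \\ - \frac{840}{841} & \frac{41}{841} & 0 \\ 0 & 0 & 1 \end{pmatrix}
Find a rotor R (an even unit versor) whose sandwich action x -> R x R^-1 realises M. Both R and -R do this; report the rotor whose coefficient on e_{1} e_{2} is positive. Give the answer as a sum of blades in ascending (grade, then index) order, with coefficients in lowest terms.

Method: write R = a + b12*e_{1} e_{2} + b13*e_{1} e_{3} + b23*e_{2} e_{3} with a^2 + b12^2 + b13^2 + b23^2 = 1 (so R^-1 = ~R). Expanding the columns R e_j ~R gives tr M = 4a^2 - 1 and, from the antisymmetric part, M21 - M12 = -4a*b12, M13 - M31 = 4a*b13, M32 - M23 = -4a*b23.
Here tr M = \frac{923}{841}, so a^2 = (1 + tr M)/4 = \frac{441}{841} and a = ±\frac{21}{29}. Taking a = \frac{21}{29}: M21 - M12 = -\frac{1680}{841}, M13 - M31 = 0, M32 - M23 = 0, giving b12 = \frac{20}{29}, b13 = 0, b23 = 0, i.e. R = \frac{21}{29} + \frac{20}{29} e_{1} e_{2}.
Its e_{1} e_{2} coefficient is already positive.
Answer: \frac{21}{29} + \frac{20}{29} e_{1} e_{2}. Why the constraint matters: R and -R act identically through the sandwich — M has trace \frac{923}{841} either way — so only the sign condition on e_{1} e_{2} picks one of the two preimages.


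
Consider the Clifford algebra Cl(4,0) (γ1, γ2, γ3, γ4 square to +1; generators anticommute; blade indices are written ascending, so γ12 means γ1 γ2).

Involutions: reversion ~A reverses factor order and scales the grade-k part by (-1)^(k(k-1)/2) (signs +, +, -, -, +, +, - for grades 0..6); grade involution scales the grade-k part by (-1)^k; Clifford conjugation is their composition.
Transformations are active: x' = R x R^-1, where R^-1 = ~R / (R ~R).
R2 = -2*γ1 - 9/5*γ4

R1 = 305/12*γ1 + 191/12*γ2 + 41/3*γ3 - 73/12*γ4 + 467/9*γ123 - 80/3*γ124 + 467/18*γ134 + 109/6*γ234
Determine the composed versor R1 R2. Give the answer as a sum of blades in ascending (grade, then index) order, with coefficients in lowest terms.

Distribute over the terms of R2 (each basis-blade product reordered to ascending indices, repeated generators contracted through their squares):
R1 (-2*γ1) = -305/6 + 191/6*γ12 + 82/3*γ13 - 73/6*γ14 - 934/9*γ23 + 160/3*γ24 - 467/9*γ34 + 109/3*γ1234
R1 (-9/5*γ4) = 219/20 + 48*γ12 - 467/10*γ13 - 183/4*γ14 - 327/10*γ23 - 573/20*γ24 - 123/5*γ34 - 467/5*γ1234
Summing the partial products and collecting blades:
Answer: -2393/60 + 479/6*γ12 - 581/30*γ13 - 695/12*γ14 - 12283/90*γ23 + 1481/60*γ24 - 3442/45*γ34 - 856/15*γ1234


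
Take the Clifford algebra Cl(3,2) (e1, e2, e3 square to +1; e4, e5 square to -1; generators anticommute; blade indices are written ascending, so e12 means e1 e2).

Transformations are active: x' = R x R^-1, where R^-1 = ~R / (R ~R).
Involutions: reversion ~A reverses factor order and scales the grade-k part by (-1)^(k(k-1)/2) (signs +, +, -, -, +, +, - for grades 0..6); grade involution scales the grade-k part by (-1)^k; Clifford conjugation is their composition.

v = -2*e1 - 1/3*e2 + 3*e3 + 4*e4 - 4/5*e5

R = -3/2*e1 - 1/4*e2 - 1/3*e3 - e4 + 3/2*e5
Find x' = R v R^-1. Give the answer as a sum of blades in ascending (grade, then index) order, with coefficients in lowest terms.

~R = -3/2*e1 - 1/4*e2 - 1/3*e3 - e4 + 3/2*e5, and R ~R = -119/144, so R^-1 = ~R / (-119/144).
R v = 437/60 - 31/6*e13 - 8*e14 + 21/5*e15 - 31/36*e23 - 4/3*e24 + 7/10*e25 + 5/3*e34 - 127/30*e35 - 26/5*e45
Answer: 16922/595*e1 + 8461/1785*e2 + 1711/595*e3 + 8108/595*e4 - 15256/595*e5


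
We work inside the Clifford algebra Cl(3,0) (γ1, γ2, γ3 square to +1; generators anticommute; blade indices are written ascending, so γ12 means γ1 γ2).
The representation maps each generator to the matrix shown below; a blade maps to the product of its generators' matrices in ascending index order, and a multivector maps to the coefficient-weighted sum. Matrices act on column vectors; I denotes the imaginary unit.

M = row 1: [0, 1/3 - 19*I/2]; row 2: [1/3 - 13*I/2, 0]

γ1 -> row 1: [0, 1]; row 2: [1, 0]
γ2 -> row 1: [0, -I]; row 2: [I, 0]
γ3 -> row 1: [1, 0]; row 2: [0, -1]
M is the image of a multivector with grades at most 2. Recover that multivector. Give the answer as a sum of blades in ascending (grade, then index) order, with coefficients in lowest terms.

Method: 1, rho(γ1), rho(γ2), rho(γ3) form a trace-orthogonal basis of the 2x2 complex matrices (tr(X Y) = 2 if X = Y, else 0), so M = m0*1 + m1*rho(γ1) + m2*rho(γ2) + m3*rho(γ3) with m0 = tr(M)/2 = 0, m1 = tr(M rho(γ1))/2 = 1/3 - 8*I, m2 = tr(M rho(γ2))/2 = 3/2, m3 = tr(M rho(γ3))/2 = 0.
Multiplying table entries, the bivector images are rho(γ12) = I*rho(γ3), rho(γ13) = -I*rho(γ2), rho(γ23) = I*rho(γ1); with real blade coefficients the real parts of m0..m3 are the coefficients of 1, γ1, γ2, γ3 and the imaginary parts give the bivectors (γ23: Im m1, γ13: -Im m2, γ12: Im m3).
Answer: 1/3*γ1 + 3/2*γ2 - 8*γ23


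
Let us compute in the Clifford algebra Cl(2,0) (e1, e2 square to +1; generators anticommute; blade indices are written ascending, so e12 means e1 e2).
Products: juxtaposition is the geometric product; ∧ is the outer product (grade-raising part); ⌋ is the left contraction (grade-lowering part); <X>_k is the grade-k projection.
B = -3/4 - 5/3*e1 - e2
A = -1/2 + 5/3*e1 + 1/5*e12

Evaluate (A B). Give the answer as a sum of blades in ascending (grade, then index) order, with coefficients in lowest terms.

step 1: -173/72 - 37/60*e1 + 5/6*e2 - 109/60*e12
Answer: -173/72 - 37/60*e1 + 5/6*e2 - 109/60*e12


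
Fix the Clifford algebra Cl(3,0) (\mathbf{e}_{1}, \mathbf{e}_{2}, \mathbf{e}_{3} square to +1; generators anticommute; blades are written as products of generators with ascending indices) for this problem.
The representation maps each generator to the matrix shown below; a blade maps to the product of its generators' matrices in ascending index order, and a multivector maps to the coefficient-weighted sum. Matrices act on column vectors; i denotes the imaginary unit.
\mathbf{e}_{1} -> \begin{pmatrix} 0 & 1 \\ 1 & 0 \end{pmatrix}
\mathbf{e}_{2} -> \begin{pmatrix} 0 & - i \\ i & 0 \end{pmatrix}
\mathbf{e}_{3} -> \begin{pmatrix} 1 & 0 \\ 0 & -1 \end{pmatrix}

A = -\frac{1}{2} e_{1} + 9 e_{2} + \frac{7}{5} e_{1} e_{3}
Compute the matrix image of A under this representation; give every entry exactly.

Bivector images (products of the table entries): rho(e_{1} e_{3}) = rho(\mathbf{e}_{1})rho(\mathbf{e}_{3}) = \begin{pmatrix} 0 & -1 \\ 1 & 0 \end{pmatrix}.
M = (-\frac{1}{2})*rho(e_{1}) + (9)*rho(e_{2}) + (\frac{7}{5})*rho(e_{1} e_{3}), summed entrywise:
Answer: \begin{pmatrix} 0 & - \frac{19}{10} - 9 i \\ \frac{9}{10} + 9 i & 0 \end{pmatrix}


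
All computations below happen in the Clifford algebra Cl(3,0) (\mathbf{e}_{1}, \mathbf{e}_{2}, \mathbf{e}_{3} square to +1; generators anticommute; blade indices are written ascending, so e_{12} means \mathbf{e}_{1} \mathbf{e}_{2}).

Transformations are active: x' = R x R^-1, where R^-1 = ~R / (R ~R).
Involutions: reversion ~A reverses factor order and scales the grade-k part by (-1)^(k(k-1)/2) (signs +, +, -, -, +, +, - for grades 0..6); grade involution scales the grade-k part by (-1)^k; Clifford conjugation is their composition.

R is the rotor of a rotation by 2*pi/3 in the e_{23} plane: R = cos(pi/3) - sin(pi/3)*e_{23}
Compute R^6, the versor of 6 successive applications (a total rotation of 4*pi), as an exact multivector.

Rotor phase runs at HALF the rotation angle; powers of one rotor simply add phase, so after 6 steps in e_{23} the phase is 6*pi/3 = 2 \pi and R^6 = cos(2 \pi) - sin(2 \pi)*e_{23}.
cos(2 \pi) = 1 and sin(2 \pi) = 0, so R^6 = 1. The total rotation 4*pi is 2 full turns, so every vector returns to itself, yet the rotor is +1, back on the identity sheet (an even number of 2*pi turns).
Answer: 1


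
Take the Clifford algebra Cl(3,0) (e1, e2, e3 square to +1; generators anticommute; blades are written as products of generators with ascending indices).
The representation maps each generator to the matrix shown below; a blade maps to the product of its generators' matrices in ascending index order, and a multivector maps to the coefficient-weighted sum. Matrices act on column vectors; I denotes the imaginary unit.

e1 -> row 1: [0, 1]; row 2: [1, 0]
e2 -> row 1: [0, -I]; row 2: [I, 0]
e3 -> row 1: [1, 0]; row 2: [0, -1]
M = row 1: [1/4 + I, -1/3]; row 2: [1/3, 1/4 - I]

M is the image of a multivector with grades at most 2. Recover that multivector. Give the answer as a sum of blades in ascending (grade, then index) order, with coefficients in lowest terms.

Method: 1, rho(e1), rho(e2), rho(e3) form a trace-orthogonal basis of the 2x2 complex matrices (tr(X Y) = 2 if X = Y, else 0), so M = m0*1 + m1*rho(e1) + m2*rho(e2) + m3*rho(e3) with m0 = tr(M)/2 = 1/4, m1 = tr(M rho(e1))/2 = 0, m2 = tr(M rho(e2))/2 = -I/3, m3 = tr(M rho(e3))/2 = I.
Multiplying table entries, the bivector images are rho(e1 e2) = I*rho(e3), rho(e1 e3) = -I*rho(e2), rho(e2 e3) = I*rho(e1); with real blade coefficients the real parts of m0..m3 are the coefficients of 1, e1, e2, e3 and the imaginary parts give the bivectors (e2 e3: Im m1, e1 e3: -Im m2, e1 e2: Im m3).
Answer: 1/4 + e1 e2 + 1/3*e1 e3


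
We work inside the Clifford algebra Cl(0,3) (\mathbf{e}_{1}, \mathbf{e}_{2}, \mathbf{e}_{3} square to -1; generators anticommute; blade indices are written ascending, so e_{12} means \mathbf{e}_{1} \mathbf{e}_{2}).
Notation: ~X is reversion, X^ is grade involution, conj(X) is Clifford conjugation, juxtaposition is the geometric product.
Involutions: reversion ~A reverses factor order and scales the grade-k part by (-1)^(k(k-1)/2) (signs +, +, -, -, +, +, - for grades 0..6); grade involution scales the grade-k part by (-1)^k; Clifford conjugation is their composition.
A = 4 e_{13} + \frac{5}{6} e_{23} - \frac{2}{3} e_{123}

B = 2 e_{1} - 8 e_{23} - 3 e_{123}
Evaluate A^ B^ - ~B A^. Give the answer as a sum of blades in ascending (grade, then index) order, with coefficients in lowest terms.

first term: \frac{26}{3} + \frac{17}{6} e_{1} + 12 e_{2} - 8 e_{3} - 32 e_{12} + \frac{4}{3} e_{23} - \frac{5}{3} e_{123}
second term: -\frac{14}{3} - \frac{47}{6} e_{1} + 12 e_{2} - 8 e_{3} - 32 e_{12} - \frac{4}{3} e_{23} + \frac{5}{3} e_{123}
Answer: \frac{40}{3} + \frac{32}{3} e_{1} + \frac{8}{3} e_{23} - \frac{10}{3} e_{123}


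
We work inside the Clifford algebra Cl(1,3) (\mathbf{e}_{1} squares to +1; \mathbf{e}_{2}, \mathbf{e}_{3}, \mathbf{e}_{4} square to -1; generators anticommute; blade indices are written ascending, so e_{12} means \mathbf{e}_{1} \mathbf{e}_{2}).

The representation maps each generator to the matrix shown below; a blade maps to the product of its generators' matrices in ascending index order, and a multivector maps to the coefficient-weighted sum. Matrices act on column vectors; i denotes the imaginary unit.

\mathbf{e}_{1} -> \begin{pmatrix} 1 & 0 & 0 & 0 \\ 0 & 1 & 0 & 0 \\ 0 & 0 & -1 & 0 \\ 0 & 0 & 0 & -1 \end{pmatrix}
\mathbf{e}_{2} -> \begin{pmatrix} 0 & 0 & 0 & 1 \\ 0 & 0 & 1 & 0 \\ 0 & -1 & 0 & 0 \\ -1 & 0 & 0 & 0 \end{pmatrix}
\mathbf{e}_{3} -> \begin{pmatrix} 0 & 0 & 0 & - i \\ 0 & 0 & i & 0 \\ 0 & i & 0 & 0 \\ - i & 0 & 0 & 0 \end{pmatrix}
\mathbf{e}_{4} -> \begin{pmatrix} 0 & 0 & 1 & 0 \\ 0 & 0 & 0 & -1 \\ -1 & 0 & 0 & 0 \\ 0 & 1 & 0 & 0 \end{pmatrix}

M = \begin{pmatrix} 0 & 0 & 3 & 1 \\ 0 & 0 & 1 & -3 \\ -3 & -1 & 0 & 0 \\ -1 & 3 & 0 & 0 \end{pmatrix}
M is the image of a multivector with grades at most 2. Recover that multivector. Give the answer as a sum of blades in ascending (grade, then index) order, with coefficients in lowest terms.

Method: the blade images are trace-orthogonal — tr(rho(e_A) rho(e_B)^-1) = 4 if A = B and 0 otherwise — and rho(e_A)^-1 = (e_A)^2 * rho(e_A) with (e_A)^2 = +1 or -1, so the coefficient of e_A in the preimage is (e_A)^2 * tr(M rho(e_A))/4.
Nonzero projections over blades of grade <= 2: e_{2}: (e_{2})^2 = -1, tr(M rho(e_{2})) = -4, coefficient 1; e_{4}: (e_{4})^2 = -1, tr(M rho(e_{4})) = -12, coefficient 3. Every other blade of grade <= 2 projects to 0.
Answer: e_{2} + 3 e_{4}


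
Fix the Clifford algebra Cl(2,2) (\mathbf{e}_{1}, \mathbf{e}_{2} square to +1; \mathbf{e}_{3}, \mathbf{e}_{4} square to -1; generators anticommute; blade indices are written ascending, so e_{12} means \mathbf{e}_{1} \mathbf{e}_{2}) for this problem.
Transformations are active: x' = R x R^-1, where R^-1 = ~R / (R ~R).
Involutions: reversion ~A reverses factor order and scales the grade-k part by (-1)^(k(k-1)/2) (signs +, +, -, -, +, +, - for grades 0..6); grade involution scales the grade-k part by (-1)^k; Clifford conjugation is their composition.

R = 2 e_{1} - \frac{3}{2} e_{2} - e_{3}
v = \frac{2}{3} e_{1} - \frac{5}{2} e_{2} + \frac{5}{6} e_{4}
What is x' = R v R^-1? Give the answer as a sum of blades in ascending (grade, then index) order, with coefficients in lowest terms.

~R = 2 e_{1} - \frac{3}{2} e_{2} - e_{3}, and R ~R = \frac{21}{4}, so R^-1 = ~R / (\frac{21}{4}).
R v = \frac{61}{12} - 4 e_{12} + \frac{2}{3} e_{13} + \frac{5}{3} e_{14} - \frac{5}{2} e_{23} - \frac{5}{4} e_{24} - \frac{5}{6} e_{34}
Answer: \frac{202}{63} e_{1} - \frac{17}{42} e_{2} - \frac{122}{63} e_{3} - \frac{5}{6} e_{4}
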